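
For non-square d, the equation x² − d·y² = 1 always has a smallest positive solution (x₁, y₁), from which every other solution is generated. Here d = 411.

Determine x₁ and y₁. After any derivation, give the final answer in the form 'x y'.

√411 → a₀=20, period (3,1,1,1,19,1,1,1,3,40); ℓ=10 even so k=9
k=0  a_k=20  p_k/q_k = 20/1
k=1  a_k=3  p_k/q_k = 61/3
k=2  a_k=1  p_k/q_k = 81/4
…
k=6  a_k=1  p_k/q_k = 4602/227
k=7  a_k=1  p_k/q_k = 8981/443
k=8  a_k=1  p_k/q_k = 13583/670
k=9  a_k=3  p_k/q_k = 49730/2453
(x₁, y₁) = (49730, 2453);  49730² − 411·2453² = 1 ✓

49730 2453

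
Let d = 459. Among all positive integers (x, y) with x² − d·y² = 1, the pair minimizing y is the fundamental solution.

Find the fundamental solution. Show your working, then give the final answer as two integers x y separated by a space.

499850 23331

√459 → a₀=21, period (2,2,1,4,21,4,1,2,2,42); ℓ=10 even so k=9
i=0: a=21 ⇒ p=21, q=1
i=1: a=2 ⇒ p=43, q=2
…
i=8: a=2 ⇒ p=212079, q=9899
i=9: a=2 ⇒ p=499850, q=23331
fundamental: x₁=499850, y₁=23331  (since 249850022500 − 459·544335561 = 1)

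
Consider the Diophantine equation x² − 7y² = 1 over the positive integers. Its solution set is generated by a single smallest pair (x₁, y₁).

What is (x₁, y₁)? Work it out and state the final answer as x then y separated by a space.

d=7: √d = [2; 1,1,1,4] (ℓ=4, even), read p_3/q_3
a_0=2:  p_0=2·1+0=2,  q_0=2·0+1=1
…
a_2=1:  p_2=1·3+2=5,  q_2=1·1+1=2
a_3=1:  p_3=1·5+3=8,  q_3=1·2+1=3
fundamental: x₁=8, y₁=3  (since 64 − 7·9 = 1)

8 3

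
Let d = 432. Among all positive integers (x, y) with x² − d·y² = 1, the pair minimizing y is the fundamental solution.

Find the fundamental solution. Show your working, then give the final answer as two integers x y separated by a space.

√432 = [20; 1,3,1,1,1,3,1,40, …], period ℓ=8 (even) → k=7
step 0: (20, 1)  from 20·(1,0) + (0,1)
…
step 2: (83, 4)  from 3·(21,1) + (20,1)
step 3: (104, 5)  from 1·(83,4) + (21,1)
step 4: (187, 9)  from 1·(104,5) + (83,4)
step 5: (291, 14)  from 1·(187,9) + (104,5)
step 6: (1060, 51)  from 3·(291,14) + (187,9)
step 7: (1351, 65)  from 1·(1060,51) + (291,14)
(x₁, y₁) = (1351, 65);  1351² − 432·65² = 1 ✓

1351 65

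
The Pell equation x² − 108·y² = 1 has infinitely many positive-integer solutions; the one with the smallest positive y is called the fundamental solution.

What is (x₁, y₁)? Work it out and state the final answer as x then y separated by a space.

[10; 2,1,1,4,1,1,2,20] for √108; ℓ=8 ⇒ convergent index 7
step 0: (10, 1)  from 10·(1,0) + (0,1)
step 1: (21, 2)  from 2·(10,1) + (1,0)
step 2: (31, 3)  from 1·(21,2) + (10,1)
step 3: (52, 5)  from 1·(31,3) + (21,2)
…
step 6: (530, 51)  from 1·(291,28) + (239,23)
step 7: (1351, 130)  from 2·(530,51) + (291,28)
→ (1351, 130).  Check: 1351²=1825201, 108·130²=1825200, difference 1.

1351 130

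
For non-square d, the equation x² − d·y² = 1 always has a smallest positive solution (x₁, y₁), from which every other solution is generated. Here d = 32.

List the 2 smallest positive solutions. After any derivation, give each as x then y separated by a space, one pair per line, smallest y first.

17 3
577 102

d=32: √d = [5; 1,1,1,10] (ℓ=4, even), read p_3/q_3
i=0: a=5 ⇒ p=5, q=1
…
i=2: a=1 ⇒ p=11, q=2
i=3: a=1 ⇒ p=17, q=3
→ (17, 3).  Check: 17²=289, 32·3²=288, difference 1.
(x_2, y_2) = (17·17 + 32·3·3, 17·3 + 3·17) = (577, 102)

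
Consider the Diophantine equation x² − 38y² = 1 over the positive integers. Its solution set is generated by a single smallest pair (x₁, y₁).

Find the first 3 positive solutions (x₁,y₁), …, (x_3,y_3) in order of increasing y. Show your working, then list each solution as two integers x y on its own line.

√38 → a₀=6, period (6,12); ℓ=2 even so k=1
a_0=6:  p_0=6·1+0=6,  q_0=6·0+1=1
a_1=6:  p_1=6·6+1=37,  q_1=6·1+0=6
(x₁, y₁) = (37, 6);  37² − 38·6² = 1 ✓
(37+6√38)^2 = 2737 + 444√38
(37+6√38)^3 = 202501 + 32850√38

37 6
2737 444
202501 32850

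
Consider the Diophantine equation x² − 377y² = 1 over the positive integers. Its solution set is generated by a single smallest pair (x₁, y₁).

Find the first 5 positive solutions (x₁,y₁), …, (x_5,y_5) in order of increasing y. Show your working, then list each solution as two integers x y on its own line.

233 12
108577 5592
50596649 2605860
23577929857 1214325168
10987264716713 565872922428

[19; 2,2,2,38] for √377; ℓ=4 ⇒ convergent index 3
a_0=19:  p_0=19·1+0=19,  q_0=19·0+1=1
…
a_2=2:  p_2=2·39+19=97,  q_2=2·2+1=5
a_3=2:  p_3=2·97+39=233,  q_3=2·5+2=12
fundamental: x₁=233, y₁=12  (since 54289 − 377·144 = 1)
k=2:  x_2 = 233·233+377·12·12 = 108577,  y_2 = 233·12+12·233 = 5592
k=3:  x_3 = 233·108577+377·12·5592 = 50596649,  y_3 = 233·5592+12·108577 = 2605860
k=4:  x_4 = 233·50596649+377·12·2605860 = 23577929857,  y_4 = 233·2605860+12·50596649 = 1214325168
k=5:  x_5 = 233·23577929857+377·12·1214325168 = 10987264716713,  y_5 = 233·1214325168+12·23577929857 = 565872922428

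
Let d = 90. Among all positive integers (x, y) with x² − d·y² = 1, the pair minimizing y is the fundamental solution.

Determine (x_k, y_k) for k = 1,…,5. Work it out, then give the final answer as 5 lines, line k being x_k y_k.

19 2
721 76
27379 2886
1039681 109592
39480499 4161610

√90 = [9; 2,18, …], period ℓ=2 (even) → k=1
i=0: a=9 ⇒ p=9, q=1
i=1: a=2 ⇒ p=19, q=2
fundamental: x₁=19, y₁=2  (since 361 − 90·4 = 1)
(x_2, y_2) = (19·19 + 90·2·2, 19·2 + 2·19) = (721, 76)
(x_3, y_3) = (19·721 + 90·2·76, 19·76 + 2·721) = (27379, 2886)
(x_4, y_4) = (19·27379 + 90·2·2886, 19·2886 + 2·27379) = (1039681, 109592)
(x_5, y_5) = (19·1039681 + 90·2·109592, 19·109592 + 2·1039681) = (39480499, 4161610)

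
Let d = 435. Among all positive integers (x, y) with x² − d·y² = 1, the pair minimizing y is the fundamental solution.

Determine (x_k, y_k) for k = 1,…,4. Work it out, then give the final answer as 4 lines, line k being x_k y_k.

146 7
42631 2044
12448106 596841
3634804321 174275528

√435 → a₀=20, period (1,5,1,40); ℓ=4 even so k=3
i=0: a=20 ⇒ p=20, q=1
…
i=2: a=5 ⇒ p=125, q=6
i=3: a=1 ⇒ p=146, q=7
→ (146, 7).  Check: 146²=21316, 435·7²=21315, difference 1.
k=2:  x_2 = 146·146+435·7·7 = 42631,  y_2 = 146·7+7·146 = 2044
k=3:  x_3 = 146·42631+435·7·2044 = 12448106,  y_3 = 146·2044+7·42631 = 596841
k=4:  x_4 = 146·12448106+435·7·596841 = 3634804321,  y_4 = 146·596841+7·12448106 = 174275528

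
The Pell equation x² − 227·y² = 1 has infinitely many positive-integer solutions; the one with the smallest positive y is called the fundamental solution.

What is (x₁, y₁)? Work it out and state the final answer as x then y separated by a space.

226 15

√227 = [15; 15,30, …], period ℓ=2 (even) → k=1
i=0: a=15 ⇒ p=15, q=1
i=1: a=15 ⇒ p=226, q=15
fundamental: x₁=226, y₁=15  (since 51076 − 227·225 = 1)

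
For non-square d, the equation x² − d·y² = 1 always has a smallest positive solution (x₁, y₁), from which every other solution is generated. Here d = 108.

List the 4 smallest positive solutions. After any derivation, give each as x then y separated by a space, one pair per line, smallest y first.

1351 130
3650401 351260
9863382151 949104390
26650854921601 2564479710520

[10; 2,1,1,4,1,1,2,20] for √108; ℓ=8 ⇒ convergent index 7
a_0=10:  p_0=10·1+0=10,  q_0=10·0+1=1
…
a_6=1:  p_6=1·291+239=530,  q_6=1·28+23=51
a_7=2:  p_7=2·530+291=1351,  q_7=2·51+28=130
fundamental: x₁=1351, y₁=130  (since 1825201 − 108·16900 = 1)
(1351+130√108)^2 = 3650401 + 351260√108
(1351+130√108)^3 = 9863382151 + 949104390√108
(1351+130√108)^4 = 26650854921601 + 2564479710520√108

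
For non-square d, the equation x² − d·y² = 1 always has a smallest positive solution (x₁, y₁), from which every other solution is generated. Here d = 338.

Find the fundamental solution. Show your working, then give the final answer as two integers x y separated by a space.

[18; 2,1,1,2,36] for √338; ℓ=5 ⇒ convergent index 9
i=0: a=18 ⇒ p=18, q=1
…
i=2: a=1 ⇒ p=55, q=3
i=3: a=1 ⇒ p=92, q=5
…
i=6: a=2 ⇒ p=17631, q=959
i=7: a=1 ⇒ p=26327, q=1432
i=8: a=1 ⇒ p=43958, q=2391
i=9: a=2 ⇒ p=114243, q=6214
fundamental: x₁=114243, y₁=6214  (since 13051463049 − 338·38613796 = 1)

114243 6214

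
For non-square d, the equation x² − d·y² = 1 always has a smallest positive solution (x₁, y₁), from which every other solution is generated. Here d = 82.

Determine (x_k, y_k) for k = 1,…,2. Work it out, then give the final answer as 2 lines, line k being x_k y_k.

163 18
53137 5868

√82 → a₀=9, period (18); ℓ=1 odd so k=1
i=0: a=9 ⇒ p=9, q=1
i=1: a=18 ⇒ p=163, q=18
→ (163, 18).  Check: 163²=26569, 82·18²=26568, difference 1.
n=2: (163,18)∘(163,18) = (163·163+82·18·18, 163·18+18·163) = (53137,5868)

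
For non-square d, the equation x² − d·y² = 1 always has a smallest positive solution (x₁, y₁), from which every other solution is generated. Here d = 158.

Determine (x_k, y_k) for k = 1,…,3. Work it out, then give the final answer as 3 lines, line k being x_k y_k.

[12; 1,1,3,12,3,1,1,24] for √158; ℓ=8 ⇒ convergent index 7
step 0: (12, 1)  from 12·(1,0) + (0,1)
step 1: (13, 1)  from 1·(12,1) + (1,0)
step 2: (25, 2)  from 1·(13,1) + (12,1)
step 3: (88, 7)  from 3·(25,2) + (13,1)
step 4: (1081, 86)  from 12·(88,7) + (25,2)
step 5: (3331, 265)  from 3·(1081,86) + (88,7)
step 6: (4412, 351)  from 1·(3331,265) + (1081,86)
step 7: (7743, 616)  from 1·(4412,351) + (3331,265)
(x₁, y₁) = (7743, 616);  7743² − 158·616² = 1 ✓
k=2:  x_2 = 7743·7743+158·616·616 = 119908097,  y_2 = 7743·616+616·7743 = 9539376
k=3:  x_3 = 7743·119908097+158·616·9539376 = 1856896782399,  y_3 = 7743·9539376+616·119908097 = 147726776120

7743 616
119908097 9539376
1856896782399 147726776120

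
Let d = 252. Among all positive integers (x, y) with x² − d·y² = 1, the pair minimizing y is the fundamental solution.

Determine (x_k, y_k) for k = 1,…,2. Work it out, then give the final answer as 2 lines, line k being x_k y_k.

127 8
32257 2032

[15; 1,6,1,30] for √252; ℓ=4 ⇒ convergent index 3
a_0=15:  p_0=15·1+0=15,  q_0=15·0+1=1
…
a_2=6:  p_2=6·16+15=111,  q_2=6·1+1=7
a_3=1:  p_3=1·111+16=127,  q_3=1·7+1=8
→ (127, 8).  Check: 127²=16129, 252·8²=16128, difference 1.
(x_2, y_2) = (127·127 + 252·8·8, 127·8 + 8·127) = (32257, 2032)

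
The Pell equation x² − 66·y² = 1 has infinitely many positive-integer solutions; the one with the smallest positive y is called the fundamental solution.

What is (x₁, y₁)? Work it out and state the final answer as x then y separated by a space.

65 8

d=66: √d = [8; 8,16] (ℓ=2, even), read p_1/q_1
step 0: (8, 1)  from 8·(1,0) + (0,1)
step 1: (65, 8)  from 8·(8,1) + (1,0)
→ (65, 8).  Check: 65²=4225, 66·8²=4224, difference 1.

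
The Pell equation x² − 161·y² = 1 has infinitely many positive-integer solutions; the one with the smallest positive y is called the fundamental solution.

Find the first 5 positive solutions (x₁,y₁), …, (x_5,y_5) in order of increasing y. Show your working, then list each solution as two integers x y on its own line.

√161 → a₀=12, period (1,2,4,1,2,1,4,2,1,24); ℓ=10 even so k=9
k=0  a_k=12  p_k/q_k = 12/1
…
k=2  a_k=2  p_k/q_k = 38/3
k=3  a_k=4  p_k/q_k = 165/13
k=4  a_k=1  p_k/q_k = 203/16
k=5  a_k=2  p_k/q_k = 571/45
k=6  a_k=1  p_k/q_k = 774/61
…
k=8  a_k=2  p_k/q_k = 8108/639
k=9  a_k=1  p_k/q_k = 11775/928
fundamental: x₁=11775, y₁=928  (since 138650625 − 161·861184 = 1)
(11775+928√161)^2 = 277301249 + 21854400√161
(11775+928√161)^3 = 6530444402175 + 514671119072√161
(11775+928√161)^4 = 153791965393920001 + 12120504832291200√161
(11775+928√161)^5 = 3621800778496371621375 + 285437888285786640928√161

11775 928
277301249 21854400
6530444402175 514671119072
153791965393920001 12120504832291200
3621800778496371621375 285437888285786640928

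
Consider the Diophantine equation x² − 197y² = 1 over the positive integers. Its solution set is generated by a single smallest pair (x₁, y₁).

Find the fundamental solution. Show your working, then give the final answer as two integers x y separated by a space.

[14; 28] for √197; ℓ=1 ⇒ convergent index 1
i=0: a=14 ⇒ p=14, q=1
i=1: a=28 ⇒ p=393, q=28
fundamental: x₁=393, y₁=28  (since 154449 − 197·784 = 1)

393 28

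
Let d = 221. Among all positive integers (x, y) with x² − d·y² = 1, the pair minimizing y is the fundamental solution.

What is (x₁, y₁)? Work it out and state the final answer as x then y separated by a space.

√221 → a₀=14, period (1,6,2,6,1,28); ℓ=6 even so k=5
a_0=14:  p_0=14·1+0=14,  q_0=14·0+1=1
a_1=1:  p_1=1·14+1=15,  q_1=1·1+0=1
a_2=6:  p_2=6·15+14=104,  q_2=6·1+1=7
…
a_4=6:  p_4=6·223+104=1442,  q_4=6·15+7=97
a_5=1:  p_5=1·1442+223=1665,  q_5=1·97+15=112
→ (1665, 112).  Check: 1665²=2772225, 221·112²=2772224, difference 1.

1665 112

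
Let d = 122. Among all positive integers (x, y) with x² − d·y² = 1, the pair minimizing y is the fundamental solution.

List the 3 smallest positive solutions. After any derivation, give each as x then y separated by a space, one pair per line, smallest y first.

243 22
118097 10692
57394899 5196290

√122 = [11; 22, …], period ℓ=1 (odd) → k=1
a_0=11:  p_0=11·1+0=11,  q_0=11·0+1=1
a_1=22:  p_1=22·11+1=243,  q_1=22·1+0=22
→ (243, 22).  Check: 243²=59049, 122·22²=59048, difference 1.
(243+22√122)^2 = 118097 + 10692√122
(243+22√122)^3 = 57394899 + 5196290√122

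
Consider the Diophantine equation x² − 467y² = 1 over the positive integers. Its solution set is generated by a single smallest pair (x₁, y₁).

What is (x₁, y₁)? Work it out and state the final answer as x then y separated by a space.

√467 → a₀=21, period (1,1,1,1,3,…,1,1,42); ℓ=14 even so k=13
step 0: (21, 1)  from 21·(1,0) + (0,1)
step 1: (22, 1)  from 1·(21,1) + (1,0)
step 2: (43, 2)  from 1·(22,1) + (21,1)
…
step 4: (108, 5)  from 1·(65,3) + (43,2)
step 5: (389, 18)  from 3·(108,5) + (65,3)
step 6: (1275, 59)  from 3·(389,18) + (108,5)
…
step 8: (82767, 3830)  from 3·(27164,1257) + (1275,59)
…
step 10: (358232, 16577)  from 1·(275465,12747) + (82767,3830)
step 11: (633697, 29324)  from 1·(358232,16577) + (275465,12747)
step 12: (991929, 45901)  from 1·(633697,29324) + (358232,16577)
step 13: (1625626, 75225)  from 1·(991929,45901) + (633697,29324)
fundamental: x₁=1625626, y₁=75225  (since 2642659891876 − 467·5658800625 = 1)

1625626 75225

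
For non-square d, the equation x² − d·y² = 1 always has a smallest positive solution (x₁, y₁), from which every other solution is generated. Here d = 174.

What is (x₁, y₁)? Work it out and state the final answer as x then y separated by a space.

1451 110

[13; 5,4,5,26] for √174; ℓ=4 ⇒ convergent index 3
k=0  a_k=13  p_k/q_k = 13/1
k=1  a_k=5  p_k/q_k = 66/5
k=2  a_k=4  p_k/q_k = 277/21
k=3  a_k=5  p_k/q_k = 1451/110
fundamental: x₁=1451, y₁=110  (since 2105401 − 174·12100 = 1)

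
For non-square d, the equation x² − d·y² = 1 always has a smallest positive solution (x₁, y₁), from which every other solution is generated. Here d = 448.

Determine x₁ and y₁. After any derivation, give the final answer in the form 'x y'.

127 6

[21; 6,42] for √448; ℓ=2 ⇒ convergent index 1
i=0: a=21 ⇒ p=21, q=1
i=1: a=6 ⇒ p=127, q=6
fundamental: x₁=127, y₁=6  (since 16129 − 448·36 = 1)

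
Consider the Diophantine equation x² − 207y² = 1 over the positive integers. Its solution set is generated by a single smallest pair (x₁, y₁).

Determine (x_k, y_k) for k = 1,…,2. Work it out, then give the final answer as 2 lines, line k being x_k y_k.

√207 = [14; 2,1,1,2,1,1,2,28, …], period ℓ=8 (even) → k=7
step 0: (14, 1)  from 14·(1,0) + (0,1)
step 1: (29, 2)  from 2·(14,1) + (1,0)
…
step 6: (446, 31)  from 1·(259,18) + (187,13)
step 7: (1151, 80)  from 2·(446,31) + (259,18)
(x₁, y₁) = (1151, 80);  1151² − 207·80² = 1 ✓
k=2:  x_2 = 1151·1151+207·80·80 = 2649601,  y_2 = 1151·80+80·1151 = 184160

1151 80
2649601 184160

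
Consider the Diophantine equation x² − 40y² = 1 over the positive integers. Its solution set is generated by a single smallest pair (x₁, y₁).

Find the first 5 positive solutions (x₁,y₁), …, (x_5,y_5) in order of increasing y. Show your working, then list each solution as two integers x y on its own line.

19 3
721 114
27379 4329
1039681 164388
39480499 6242415

[6; 3,12] for √40; ℓ=2 ⇒ convergent index 1
step 0: (6, 1)  from 6·(1,0) + (0,1)
step 1: (19, 3)  from 3·(6,1) + (1,0)
→ (19, 3).  Check: 19²=361, 40·3²=360, difference 1.
k=2:  x_2 = 19·19+40·3·3 = 721,  y_2 = 19·3+3·19 = 114
k=3:  x_3 = 19·721+40·3·114 = 27379,  y_3 = 19·114+3·721 = 4329
k=4:  x_4 = 19·27379+40·3·4329 = 1039681,  y_4 = 19·4329+3·27379 = 164388
k=5:  x_5 = 19·1039681+40·3·164388 = 39480499,  y_5 = 19·164388+3·1039681 = 6242415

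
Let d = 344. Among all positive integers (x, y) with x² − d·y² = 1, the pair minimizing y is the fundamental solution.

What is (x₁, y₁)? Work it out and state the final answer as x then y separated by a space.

10405 561

√344 → a₀=18, period (1,1,4,1,3,1,4,1,1,36); ℓ=10 even so k=9
step 0: (18, 1)  from 18·(1,0) + (0,1)
step 1: (19, 1)  from 1·(18,1) + (1,0)
…
step 3: (167, 9)  from 4·(37,2) + (19,1)
step 4: (204, 11)  from 1·(167,9) + (37,2)
…
step 6: (983, 53)  from 1·(779,42) + (204,11)
step 7: (4711, 254)  from 4·(983,53) + (779,42)
step 8: (5694, 307)  from 1·(4711,254) + (983,53)
step 9: (10405, 561)  from 1·(5694,307) + (4711,254)
fundamental: x₁=10405, y₁=561  (since 108264025 − 344·314721 = 1)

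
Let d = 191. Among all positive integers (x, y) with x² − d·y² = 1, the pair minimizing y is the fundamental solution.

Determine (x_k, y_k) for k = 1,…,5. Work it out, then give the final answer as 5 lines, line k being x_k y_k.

8994000 650783
161784071999999 11706284604000
2910171887135973018000 210572647456751349217
52348171905801720863712000001 3787780782452031563430792000
941638916241558444724564320044970000 68134600714746933190345629744650783

√191 → a₀=13, period (1,4,1,1,3,…,4,1,26); ℓ=16 even so k=15
k=0  a_k=13  p_k/q_k = 13/1
k=1  a_k=1  p_k/q_k = 14/1
…
k=4  a_k=1  p_k/q_k = 152/11
k=5  a_k=3  p_k/q_k = 539/39
k=6  a_k=2  p_k/q_k = 1230/89
…
k=10  a_k=2  p_k/q_k = 207083/14984
k=11  a_k=3  p_k/q_k = 704682/50989
…
k=13  a_k=1  p_k/q_k = 1616447/116962
k=14  a_k=4  p_k/q_k = 7377553/533821
k=15  a_k=1  p_k/q_k = 8994000/650783
fundamental: x₁=8994000, y₁=650783  (since 80892036000000 − 191·423518513089 = 1)
(x_2, y_2) = (8994000·8994000 + 191·650783·650783, 8994000·650783 + 650783·8994000) = (161784071999999, 11706284604000)
(x_3, y_3) = (8994000·161784071999999 + 191·650783·11706284604000, 8994000·11706284604000 + 650783·161784071999999) = (2910171887135973018000, 210572647456751349217)
(x_4, y_4) = (8994000·2910171887135973018000 + 191·650783·210572647456751349217, 8994000·210572647456751349217 + 650783·2910171887135973018000) = (52348171905801720863712000001, 3787780782452031563430792000)
(x_5, y_5) = (8994000·52348171905801720863712000001 + 191·650783·3787780782452031563430792000, 8994000·3787780782452031563430792000 + 650783·52348171905801720863712000001) = (941638916241558444724564320044970000, 68134600714746933190345629744650783)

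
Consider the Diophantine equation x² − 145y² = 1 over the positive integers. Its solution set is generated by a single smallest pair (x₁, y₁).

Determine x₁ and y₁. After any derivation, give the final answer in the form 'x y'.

289 24

[12; 24] for √145; ℓ=1 ⇒ convergent index 1
a_0=12:  p_0=12·1+0=12,  q_0=12·0+1=1
a_1=24:  p_1=24·12+1=289,  q_1=24·1+0=24
(x₁, y₁) = (289, 24);  289² − 145·24² = 1 ✓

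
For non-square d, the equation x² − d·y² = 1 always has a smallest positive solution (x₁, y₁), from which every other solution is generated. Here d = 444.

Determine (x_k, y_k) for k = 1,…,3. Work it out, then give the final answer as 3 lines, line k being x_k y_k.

√444 → a₀=21, period (14,42); ℓ=2 even so k=1
a_0=21:  p_0=21·1+0=21,  q_0=21·0+1=1
a_1=14:  p_1=14·21+1=295,  q_1=14·1+0=14
fundamental: x₁=295, y₁=14  (since 87025 − 444·196 = 1)
(295+14√444)^2 = 174049 + 8260√444
(295+14√444)^3 = 102688615 + 4873386√444

295 14
174049 8260
102688615 4873386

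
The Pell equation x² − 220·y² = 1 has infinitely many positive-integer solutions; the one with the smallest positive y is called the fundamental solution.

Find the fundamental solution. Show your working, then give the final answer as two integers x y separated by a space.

d=220: √d = [14; 1,4,1,28] (ℓ=4, even), read p_3/q_3
i=0: a=14 ⇒ p=14, q=1
i=1: a=1 ⇒ p=15, q=1
i=2: a=4 ⇒ p=74, q=5
i=3: a=1 ⇒ p=89, q=6
→ (89, 6).  Check: 89²=7921, 220·6²=7920, difference 1.

89 6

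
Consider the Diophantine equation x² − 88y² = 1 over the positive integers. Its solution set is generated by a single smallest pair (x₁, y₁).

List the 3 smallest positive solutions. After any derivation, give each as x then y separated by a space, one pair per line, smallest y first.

[9; 2,1,1,1,2,18] for √88; ℓ=6 ⇒ convergent index 5
i=0: a=9 ⇒ p=9, q=1
i=1: a=2 ⇒ p=19, q=2
i=2: a=1 ⇒ p=28, q=3
…
i=4: a=1 ⇒ p=75, q=8
i=5: a=2 ⇒ p=197, q=21
(x₁, y₁) = (197, 21);  197² − 88·21² = 1 ✓
(197+21√88)^2 = 77617 + 8274√88
(197+21√88)^3 = 30580901 + 3259935√88

197 21
77617 8274
30580901 3259935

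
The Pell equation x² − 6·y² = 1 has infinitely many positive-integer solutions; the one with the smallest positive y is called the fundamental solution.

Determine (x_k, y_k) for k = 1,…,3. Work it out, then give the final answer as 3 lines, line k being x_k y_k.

5 2
49 20
485 198

d=6: √d = [2; 2,4] (ℓ=2, even), read p_1/q_1
k=0  a_k=2  p_k/q_k = 2/1
k=1  a_k=2  p_k/q_k = 5/2
(x₁, y₁) = (5, 2);  5² − 6·2² = 1 ✓
k=2:  x_2 = 5·5+6·2·2 = 49,  y_2 = 5·2+2·5 = 20
k=3:  x_3 = 5·49+6·2·20 = 485,  y_3 = 5·20+2·49 = 198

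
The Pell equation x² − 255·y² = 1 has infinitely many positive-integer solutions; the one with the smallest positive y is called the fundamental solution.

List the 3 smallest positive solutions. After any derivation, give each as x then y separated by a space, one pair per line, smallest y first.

16 1
511 32
16336 1023

d=255: √d = [15; 1,30] (ℓ=2, even), read p_1/q_1
k=0  a_k=15  p_k/q_k = 15/1
k=1  a_k=1  p_k/q_k = 16/1
fundamental: x₁=16, y₁=1  (since 256 − 255·1 = 1)
(16+1√255)^2 = 511 + 32√255
(16+1√255)^3 = 16336 + 1023√255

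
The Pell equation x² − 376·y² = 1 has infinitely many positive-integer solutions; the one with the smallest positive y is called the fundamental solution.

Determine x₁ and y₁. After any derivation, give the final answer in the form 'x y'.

2143295 110532

[19; 2,1,1,3,1,…,1,2,38] for √376; ℓ=16 ⇒ convergent index 15
step 0: (19, 1)  from 19·(1,0) + (0,1)
…
step 2: (58, 3)  from 1·(39,2) + (19,1)
…
step 4: (349, 18)  from 3·(97,5) + (58,3)
…
step 6: (1241, 64)  from 2·(446,23) + (349,18)
…
step 8: (12953, 668)  from 4·(2928,151) + (1241,64)
step 9: (28834, 1487)  from 2·(12953,668) + (2928,151)
…
step 12: (368986, 19029)  from 3·(99455,5129) + (70621,3642)
…
step 14: (837427, 43187)  from 1·(468441,24158) + (368986,19029)
step 15: (2143295, 110532)  from 2·(837427,43187) + (468441,24158)
fundamental: x₁=2143295, y₁=110532  (since 4593713457025 − 376·12217323024 = 1)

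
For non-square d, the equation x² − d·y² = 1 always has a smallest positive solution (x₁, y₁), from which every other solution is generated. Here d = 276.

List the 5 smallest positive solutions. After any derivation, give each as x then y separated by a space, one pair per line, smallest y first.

7775 468
120901249 7277400
1880014414175 113163569532
29234224019520001 1759693498945200
454592181623521601375 27363233795434290468

d=276: √d = [16; 1,1,1,1,2,2,2,1,1,1,1,32] (ℓ=12, even), read p_11/q_11
step 0: (16, 1)  from 16·(1,0) + (0,1)
step 1: (17, 1)  from 1·(16,1) + (1,0)
step 2: (33, 2)  from 1·(17,1) + (16,1)
step 3: (50, 3)  from 1·(33,2) + (17,1)
step 4: (83, 5)  from 1·(50,3) + (33,2)
step 5: (216, 13)  from 2·(83,5) + (50,3)
step 6: (515, 31)  from 2·(216,13) + (83,5)
step 7: (1246, 75)  from 2·(515,31) + (216,13)
step 8: (1761, 106)  from 1·(1246,75) + (515,31)
step 9: (3007, 181)  from 1·(1761,106) + (1246,75)
step 10: (4768, 287)  from 1·(3007,181) + (1761,106)
step 11: (7775, 468)  from 1·(4768,287) + (3007,181)
(x₁, y₁) = (7775, 468);  7775² − 276·468² = 1 ✓
n=2: (7775,468)∘(7775,468) = (7775·7775+276·468·468, 7775·468+468·7775) = (120901249,7277400)
n=3: (120901249,7277400)∘(7775,468) = (7775·120901249+276·468·7277400, 7775·7277400+468·120901249) = (1880014414175,113163569532)
n=4: (1880014414175,113163569532)∘(7775,468) = (7775·1880014414175+276·468·113163569532, 7775·113163569532+468·1880014414175) = (29234224019520001,1759693498945200)
n=5: (29234224019520001,1759693498945200)∘(7775,468) = (7775·29234224019520001+276·468·1759693498945200, 7775·1759693498945200+468·29234224019520001) = (454592181623521601375,27363233795434290468)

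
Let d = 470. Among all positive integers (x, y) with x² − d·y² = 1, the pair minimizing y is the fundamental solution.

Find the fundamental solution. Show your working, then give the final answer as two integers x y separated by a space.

1691 78

[21; 1,2,8,2,1,42] for √470; ℓ=6 ⇒ convergent index 5
a_0=21:  p_0=21·1+0=21,  q_0=21·0+1=1
a_1=1:  p_1=1·21+1=22,  q_1=1·1+0=1
…
a_4=2:  p_4=2·542+65=1149,  q_4=2·25+3=53
a_5=1:  p_5=1·1149+542=1691,  q_5=1·53+25=78
fundamental: x₁=1691, y₁=78  (since 2859481 − 470·6084 = 1)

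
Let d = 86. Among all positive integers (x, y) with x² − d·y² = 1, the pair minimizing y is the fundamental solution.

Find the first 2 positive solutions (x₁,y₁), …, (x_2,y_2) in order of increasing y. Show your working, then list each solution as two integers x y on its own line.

10405 1122
216528049 23348820

√86 → a₀=9, period (3,1,1,1,8,1,1,1,3,18); ℓ=10 even so k=9
a_0=9:  p_0=9·1+0=9,  q_0=9·0+1=1
a_1=3:  p_1=3·9+1=28,  q_1=3·1+0=3
…
a_8=1:  p_8=1·1864+983=2847,  q_8=1·201+106=307
a_9=3:  p_9=3·2847+1864=10405,  q_9=3·307+201=1122
→ (10405, 1122).  Check: 10405²=108264025, 86·1122²=108264024, difference 1.
k=2:  x_2 = 10405·10405+86·1122·1122 = 216528049,  y_2 = 10405·1122+1122·10405 = 23348820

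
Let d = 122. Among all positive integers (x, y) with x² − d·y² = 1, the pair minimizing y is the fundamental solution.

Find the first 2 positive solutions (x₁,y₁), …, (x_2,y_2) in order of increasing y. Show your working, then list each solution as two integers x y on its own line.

243 22
118097 10692

√122 = [11; 22, …], period ℓ=1 (odd) → k=1
i=0: a=11 ⇒ p=11, q=1
i=1: a=22 ⇒ p=243, q=22
fundamental: x₁=243, y₁=22  (since 59049 − 122·484 = 1)
(x_2, y_2) = (243·243 + 122·22·22, 243·22 + 22·243) = (118097, 10692)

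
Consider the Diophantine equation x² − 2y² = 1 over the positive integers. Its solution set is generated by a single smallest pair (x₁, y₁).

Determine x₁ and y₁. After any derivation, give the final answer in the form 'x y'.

√2 → a₀=1, period (2); ℓ=1 odd so k=1
a_0=1:  p_0=1·1+0=1,  q_0=1·0+1=1
a_1=2:  p_1=2·1+1=3,  q_1=2·1+0=2
fundamental: x₁=3, y₁=2  (since 9 − 2·4 = 1)

3 2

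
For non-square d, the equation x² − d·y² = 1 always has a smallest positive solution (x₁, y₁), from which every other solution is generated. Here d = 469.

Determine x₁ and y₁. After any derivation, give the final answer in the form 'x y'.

137215 6336

d=469: √d = [21; 1,1,1,10,6,10,1,1,1,42] (ℓ=10, even), read p_9/q_9
step 0: (21, 1)  from 21·(1,0) + (0,1)
step 1: (22, 1)  from 1·(21,1) + (1,0)
step 2: (43, 2)  from 1·(22,1) + (21,1)
…
step 4: (693, 32)  from 10·(65,3) + (43,2)
…
step 7: (47146, 2177)  from 1·(42923,1982) + (4223,195)
step 8: (90069, 4159)  from 1·(47146,2177) + (42923,1982)
step 9: (137215, 6336)  from 1·(90069,4159) + (47146,2177)
fundamental: x₁=137215, y₁=6336  (since 18827956225 − 469·40144896 = 1)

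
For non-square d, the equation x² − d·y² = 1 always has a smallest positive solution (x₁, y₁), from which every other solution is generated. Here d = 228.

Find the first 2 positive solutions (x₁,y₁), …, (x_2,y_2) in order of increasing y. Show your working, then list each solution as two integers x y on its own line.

√228 = [15; 10,30, …], period ℓ=2 (even) → k=1
a_0=15:  p_0=15·1+0=15,  q_0=15·0+1=1
a_1=10:  p_1=10·15+1=151,  q_1=10·1+0=10
fundamental: x₁=151, y₁=10  (since 22801 − 228·100 = 1)
(x_2, y_2) = (151·151 + 228·10·10, 151·10 + 10·151) = (45601, 3020)

151 10
45601 3020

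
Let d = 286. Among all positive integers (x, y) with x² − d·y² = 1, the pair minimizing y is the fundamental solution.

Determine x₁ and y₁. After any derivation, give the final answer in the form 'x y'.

561835 33222

[16; 1,10,3,3,2,3,3,10,1,32] for √286; ℓ=10 ⇒ convergent index 9
step 0: (16, 1)  from 16·(1,0) + (0,1)
…
step 3: (575, 34)  from 3·(186,11) + (17,1)
step 4: (1911, 113)  from 3·(575,34) + (186,11)
…
step 6: (15102, 893)  from 3·(4397,260) + (1911,113)
…
step 8: (512132, 30283)  from 10·(49703,2939) + (15102,893)
step 9: (561835, 33222)  from 1·(512132,30283) + (49703,2939)
→ (561835, 33222).  Check: 561835²=315658567225, 286·33222²=315658567224, difference 1.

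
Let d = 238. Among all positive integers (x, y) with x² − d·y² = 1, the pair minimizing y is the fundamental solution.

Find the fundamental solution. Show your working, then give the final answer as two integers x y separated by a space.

11663 756

d=238: √d = [15; 2,2,1,14,1,2,2,30] (ℓ=8, even), read p_7/q_7
a_0=15:  p_0=15·1+0=15,  q_0=15·0+1=1
a_1=2:  p_1=2·15+1=31,  q_1=2·1+0=2
…
a_6=2:  p_6=2·1697+1589=4983,  q_6=2·110+103=323
a_7=2:  p_7=2·4983+1697=11663,  q_7=2·323+110=756
→ (11663, 756).  Check: 11663²=136025569, 238·756²=136025568, difference 1.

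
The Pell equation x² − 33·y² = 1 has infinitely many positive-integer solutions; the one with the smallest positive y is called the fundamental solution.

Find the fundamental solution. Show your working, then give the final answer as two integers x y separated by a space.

23 4

[5; 1,2,1,10] for √33; ℓ=4 ⇒ convergent index 3
step 0: (5, 1)  from 5·(1,0) + (0,1)
…
step 2: (17, 3)  from 2·(6,1) + (5,1)
step 3: (23, 4)  from 1·(17,3) + (6,1)
→ (23, 4).  Check: 23²=529, 33·4²=528, difference 1.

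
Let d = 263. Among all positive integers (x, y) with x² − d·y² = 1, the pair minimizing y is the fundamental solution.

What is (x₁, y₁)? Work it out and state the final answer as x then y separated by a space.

[16; 4,1,1,1,1,15,1,1,1,1,4,32] for √263; ℓ=12 ⇒ convergent index 11
step 0: (16, 1)  from 16·(1,0) + (0,1)
step 1: (65, 4)  from 4·(16,1) + (1,0)
step 2: (81, 5)  from 1·(65,4) + (16,1)
step 3: (146, 9)  from 1·(81,5) + (65,4)
step 4: (227, 14)  from 1·(146,9) + (81,5)
step 5: (373, 23)  from 1·(227,14) + (146,9)
step 6: (5822, 359)  from 15·(373,23) + (227,14)
…
step 8: (12017, 741)  from 1·(6195,382) + (5822,359)
step 9: (18212, 1123)  from 1·(12017,741) + (6195,382)
step 10: (30229, 1864)  from 1·(18212,1123) + (12017,741)
step 11: (139128, 8579)  from 4·(30229,1864) + (18212,1123)
(x₁, y₁) = (139128, 8579);  139128² − 263·8579² = 1 ✓

139128 8579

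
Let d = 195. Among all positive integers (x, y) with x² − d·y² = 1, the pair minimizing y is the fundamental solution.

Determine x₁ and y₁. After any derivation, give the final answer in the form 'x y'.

d=195: √d = [13; 1,26] (ℓ=2, even), read p_1/q_1
k=0  a_k=13  p_k/q_k = 13/1
k=1  a_k=1  p_k/q_k = 14/1
(x₁, y₁) = (14, 1);  14² − 195·1² = 1 ✓

14 1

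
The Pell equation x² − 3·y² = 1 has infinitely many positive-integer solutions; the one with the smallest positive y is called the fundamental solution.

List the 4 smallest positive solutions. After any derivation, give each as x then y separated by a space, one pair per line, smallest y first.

2 1
7 4
26 15
97 56

d=3: √d = [1; 1,2] (ℓ=2, even), read p_1/q_1
step 0: (1, 1)  from 1·(1,0) + (0,1)
step 1: (2, 1)  from 1·(1,1) + (1,0)
(x₁, y₁) = (2, 1);  2² − 3·1² = 1 ✓
n=2: (2,1)∘(2,1) = (2·2+3·1·1, 2·1+1·2) = (7,4)
n=3: (7,4)∘(2,1) = (2·7+3·1·4, 2·4+1·7) = (26,15)
n=4: (26,15)∘(2,1) = (2·26+3·1·15, 2·15+1·26) = (97,56)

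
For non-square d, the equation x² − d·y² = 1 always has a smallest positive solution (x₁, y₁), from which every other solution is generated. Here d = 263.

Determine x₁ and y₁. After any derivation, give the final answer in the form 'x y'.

d=263: √d = [16; 4,1,1,1,1,15,1,1,1,1,4,32] (ℓ=12, even), read p_11/q_11
a_0=16:  p_0=16·1+0=16,  q_0=16·0+1=1
a_1=4:  p_1=4·16+1=65,  q_1=4·1+0=4
…
a_7=1:  p_7=1·5822+373=6195,  q_7=1·359+23=382
a_8=1:  p_8=1·6195+5822=12017,  q_8=1·382+359=741
a_9=1:  p_9=1·12017+6195=18212,  q_9=1·741+382=1123
a_10=1:  p_10=1·18212+12017=30229,  q_10=1·1123+741=1864
a_11=4:  p_11=4·30229+18212=139128,  q_11=4·1864+1123=8579
→ (139128, 8579).  Check: 139128²=19356600384, 263·8579²=19356600383, difference 1.

139128 8579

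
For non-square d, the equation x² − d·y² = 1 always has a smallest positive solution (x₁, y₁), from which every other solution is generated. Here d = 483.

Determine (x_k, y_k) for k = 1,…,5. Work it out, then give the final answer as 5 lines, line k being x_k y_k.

22 1
967 44
42526 1935
1870177 85096
82245262 3742289

d=483: √d = [21; 1,42] (ℓ=2, even), read p_1/q_1
i=0: a=21 ⇒ p=21, q=1
i=1: a=1 ⇒ p=22, q=1
fundamental: x₁=22, y₁=1  (since 484 − 483·1 = 1)
k=2:  x_2 = 22·22+483·1·1 = 967,  y_2 = 22·1+1·22 = 44
k=3:  x_3 = 22·967+483·1·44 = 42526,  y_3 = 22·44+1·967 = 1935
k=4:  x_4 = 22·42526+483·1·1935 = 1870177,  y_4 = 22·1935+1·42526 = 85096
k=5:  x_5 = 22·1870177+483·1·85096 = 82245262,  y_5 = 22·85096+1·1870177 = 3742289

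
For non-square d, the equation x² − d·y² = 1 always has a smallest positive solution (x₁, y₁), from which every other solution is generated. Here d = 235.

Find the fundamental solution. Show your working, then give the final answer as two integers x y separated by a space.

46 3

d=235: √d = [15; 3,30] (ℓ=2, even), read p_1/q_1
a_0=15:  p_0=15·1+0=15,  q_0=15·0+1=1
a_1=3:  p_1=3·15+1=46,  q_1=3·1+0=3
→ (46, 3).  Check: 46²=2116, 235·3²=2115, difference 1.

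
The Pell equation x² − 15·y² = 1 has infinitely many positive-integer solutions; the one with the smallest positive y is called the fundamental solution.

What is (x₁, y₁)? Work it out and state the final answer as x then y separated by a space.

4 1

[3; 1,6] for √15; ℓ=2 ⇒ convergent index 1
i=0: a=3 ⇒ p=3, q=1
i=1: a=1 ⇒ p=4, q=1
(x₁, y₁) = (4, 1);  4² − 15·1² = 1 ✓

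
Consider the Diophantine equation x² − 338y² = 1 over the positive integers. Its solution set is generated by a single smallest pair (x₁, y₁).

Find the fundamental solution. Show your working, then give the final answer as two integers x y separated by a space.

[18; 2,1,1,2,36] for √338; ℓ=5 ⇒ convergent index 9
i=0: a=18 ⇒ p=18, q=1
i=1: a=2 ⇒ p=37, q=2
i=2: a=1 ⇒ p=55, q=3
i=3: a=1 ⇒ p=92, q=5
i=4: a=2 ⇒ p=239, q=13
…
i=6: a=2 ⇒ p=17631, q=959
i=7: a=1 ⇒ p=26327, q=1432
i=8: a=1 ⇒ p=43958, q=2391
i=9: a=2 ⇒ p=114243, q=6214
(x₁, y₁) = (114243, 6214);  114243² − 338·6214² = 1 ✓

114243 6214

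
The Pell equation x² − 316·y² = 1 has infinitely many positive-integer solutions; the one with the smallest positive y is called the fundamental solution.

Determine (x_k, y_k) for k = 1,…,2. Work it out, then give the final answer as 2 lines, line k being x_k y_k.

√316 = [17; 1,3,2,8,2,3,1,34, …], period ℓ=8 (even) → k=7
k=0  a_k=17  p_k/q_k = 17/1
…
k=2  a_k=3  p_k/q_k = 71/4
…
k=6  a_k=3  p_k/q_k = 9937/559
k=7  a_k=1  p_k/q_k = 12799/720
→ (12799, 720).  Check: 12799²=163814401, 316·720²=163814400, difference 1.
k=2:  x_2 = 12799·12799+316·720·720 = 327628801,  y_2 = 12799·720+720·12799 = 18430560

12799 720
327628801 18430560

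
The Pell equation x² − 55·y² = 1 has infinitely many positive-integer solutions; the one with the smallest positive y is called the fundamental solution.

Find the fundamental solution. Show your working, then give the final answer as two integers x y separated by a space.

√55 → a₀=7, period (2,2,2,14); ℓ=4 even so k=3
a_0=7:  p_0=7·1+0=7,  q_0=7·0+1=1
…
a_2=2:  p_2=2·15+7=37,  q_2=2·2+1=5
a_3=2:  p_3=2·37+15=89,  q_3=2·5+2=12
→ (89, 12).  Check: 89²=7921, 55·12²=7920, difference 1.

89 12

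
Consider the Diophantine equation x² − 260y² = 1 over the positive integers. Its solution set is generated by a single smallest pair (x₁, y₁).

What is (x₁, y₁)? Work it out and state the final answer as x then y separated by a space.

√260 → a₀=16, period (8,32); ℓ=2 even so k=1
k=0  a_k=16  p_k/q_k = 16/1
k=1  a_k=8  p_k/q_k = 129/8
fundamental: x₁=129, y₁=8  (since 16641 − 260·64 = 1)

129 8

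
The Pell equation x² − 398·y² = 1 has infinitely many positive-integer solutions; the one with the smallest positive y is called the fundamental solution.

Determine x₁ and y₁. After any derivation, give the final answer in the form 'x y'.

√398 → a₀=19, period (1,18,1,38); ℓ=4 even so k=3
step 0: (19, 1)  from 19·(1,0) + (0,1)
…
step 2: (379, 19)  from 18·(20,1) + (19,1)
step 3: (399, 20)  from 1·(379,19) + (20,1)
fundamental: x₁=399, y₁=20  (since 159201 − 398·400 = 1)

399 20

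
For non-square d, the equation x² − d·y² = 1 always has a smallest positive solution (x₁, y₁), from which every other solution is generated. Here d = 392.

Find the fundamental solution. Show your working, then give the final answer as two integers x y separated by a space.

99 5

√392 = [19; 1,3,1,38, …], period ℓ=4 (even) → k=3
a_0=19:  p_0=19·1+0=19,  q_0=19·0+1=1
a_1=1:  p_1=1·19+1=20,  q_1=1·1+0=1
a_2=3:  p_2=3·20+19=79,  q_2=3·1+1=4
a_3=1:  p_3=1·79+20=99,  q_3=1·4+1=5
fundamental: x₁=99, y₁=5  (since 9801 − 392·25 = 1)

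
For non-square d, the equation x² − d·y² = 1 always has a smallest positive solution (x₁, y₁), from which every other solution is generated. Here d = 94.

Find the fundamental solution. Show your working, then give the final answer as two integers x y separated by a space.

[9; 1,2,3,1,1,…,2,1,18] for √94; ℓ=16 ⇒ convergent index 15
step 0: (9, 1)  from 9·(1,0) + (0,1)
step 1: (10, 1)  from 1·(9,1) + (1,0)
step 2: (29, 3)  from 2·(10,1) + (9,1)
…
step 5: (223, 23)  from 1·(126,13) + (97,10)
step 6: (1241, 128)  from 5·(223,23) + (126,13)
…
step 9: (14417, 1487)  from 1·(12953,1336) + (1464,151)
…
step 11: (99455, 10258)  from 1·(85038,8771) + (14417,1487)
…
step 14: (1490361, 153719)  from 2·(652934,67345) + (184493,19029)
step 15: (2143295, 221064)  from 1·(1490361,153719) + (652934,67345)
fundamental: x₁=2143295, y₁=221064  (since 4593713457025 − 94·48869292096 = 1)

2143295 221064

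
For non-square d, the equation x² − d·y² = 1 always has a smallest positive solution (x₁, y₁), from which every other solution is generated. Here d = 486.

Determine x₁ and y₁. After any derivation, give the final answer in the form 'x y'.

485 22

[22; 22,44] for √486; ℓ=2 ⇒ convergent index 1
a_0=22:  p_0=22·1+0=22,  q_0=22·0+1=1
a_1=22:  p_1=22·22+1=485,  q_1=22·1+0=22
→ (485, 22).  Check: 485²=235225, 486·22²=235224, difference 1.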